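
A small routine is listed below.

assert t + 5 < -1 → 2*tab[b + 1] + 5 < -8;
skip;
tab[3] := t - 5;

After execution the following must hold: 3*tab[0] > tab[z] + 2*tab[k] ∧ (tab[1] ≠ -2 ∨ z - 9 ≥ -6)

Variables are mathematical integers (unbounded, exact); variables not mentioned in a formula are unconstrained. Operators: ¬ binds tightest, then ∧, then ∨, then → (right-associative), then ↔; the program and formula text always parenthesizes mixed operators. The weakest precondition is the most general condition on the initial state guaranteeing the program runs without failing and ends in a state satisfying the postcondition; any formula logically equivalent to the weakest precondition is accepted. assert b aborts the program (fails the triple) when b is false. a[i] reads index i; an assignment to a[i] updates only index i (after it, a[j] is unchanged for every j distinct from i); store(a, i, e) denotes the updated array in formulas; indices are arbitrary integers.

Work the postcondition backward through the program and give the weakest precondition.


Working backward. After the program, the postcondition 3*tab[0] > tab[z] + 2*tab[k] ∧ (tab[1] ≠ -2 ∨ z - 9 ≥ -6) must hold; in canonical form it is 3*tab[0] > 2*tab[k] + tab[z] ∧ (tab[1] ≠ -2 ∨ z ≥ 3).
Before tab[3] := t - 5: 3*tab[0] > 2*store(tab, 3, t - 5)[k] + store(tab, 3, t - 5)[z] ∧ (tab[1] ≠ -2 ∨ z ≥ 3)
Before skip: 3*tab[0] > 2*store(tab, 3, t - 5)[k] + store(tab, 3, t - 5)[z] ∧ (tab[1] ≠ -2 ∨ z ≥ 3)
Before assert t + 5 < -1 → 2*tab[b + 1] + 5 < -8: (t < -6 → 2*tab[b + 1] < -13) ∧ 3*tab[0] > 2*store(tab, 3, t - 5)[k] + store(tab, 3, t - 5)[z] ∧ (tab[1] ≠ -2 ∨ z ≥ 3)
Answer: WP = (t < -6 → 2*tab[b + 1] < -13) ∧ 3*tab[0] > 2*store(tab, 3, t - 5)[k] + store(tab, 3, t - 5)[z] ∧ (tab[1] ≠ -2 ∨ z ≥ 3)


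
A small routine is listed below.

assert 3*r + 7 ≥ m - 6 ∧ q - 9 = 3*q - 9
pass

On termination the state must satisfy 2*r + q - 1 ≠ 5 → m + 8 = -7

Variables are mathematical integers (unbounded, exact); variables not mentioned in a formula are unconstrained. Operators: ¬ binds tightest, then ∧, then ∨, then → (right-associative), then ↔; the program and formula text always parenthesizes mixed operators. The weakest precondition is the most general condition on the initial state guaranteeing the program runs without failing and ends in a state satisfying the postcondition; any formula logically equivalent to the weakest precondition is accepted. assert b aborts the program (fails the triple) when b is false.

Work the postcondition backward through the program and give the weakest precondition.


Working backward. After the program, the postcondition 2*r + q - 1 ≠ 5 → m + 8 = -7 must hold; in canonical form it is q + 2*r ≠ 6 → m = -15.
Before skip: q + 2*r ≠ 6 → m = -15
Before assert 3*r + 7 ≥ m - 6 ∧ q - 9 = 3*q - 9: 3*r ≥ m - 13 ∧ 2*q = 0 ∧ (q + 2*r ≠ 6 → m = -15)
Answer: WP = 3*r ≥ m - 13 ∧ 2*q = 0 ∧ (q + 2*r ≠ 6 → m = -15)


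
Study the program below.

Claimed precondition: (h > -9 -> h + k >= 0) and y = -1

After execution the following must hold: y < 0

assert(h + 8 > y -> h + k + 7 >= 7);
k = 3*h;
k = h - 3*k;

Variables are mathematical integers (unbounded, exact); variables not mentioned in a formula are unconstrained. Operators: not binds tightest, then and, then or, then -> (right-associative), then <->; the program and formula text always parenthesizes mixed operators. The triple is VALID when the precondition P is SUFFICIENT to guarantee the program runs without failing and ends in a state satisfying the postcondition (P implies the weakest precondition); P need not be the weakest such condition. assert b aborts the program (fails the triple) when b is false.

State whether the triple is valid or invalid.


Working backward. After the program, y < 0 must hold.
Before k := h - 3*k: y < 0
Before k := 3*h: y < 0
Before assert h + 8 > y -> h + k + 7 >= 7: (h > y - 8 -> h + k >= 0) and y < 0
The weakest precondition is (h > y - 8 -> h + k >= 0) and y < 0.
Check whether (h > -9 -> h + k >= 0) and y = -1 implies it.
Every state satisfying the precondition satisfies the weakest precondition: the implication holds.
Answer: valid


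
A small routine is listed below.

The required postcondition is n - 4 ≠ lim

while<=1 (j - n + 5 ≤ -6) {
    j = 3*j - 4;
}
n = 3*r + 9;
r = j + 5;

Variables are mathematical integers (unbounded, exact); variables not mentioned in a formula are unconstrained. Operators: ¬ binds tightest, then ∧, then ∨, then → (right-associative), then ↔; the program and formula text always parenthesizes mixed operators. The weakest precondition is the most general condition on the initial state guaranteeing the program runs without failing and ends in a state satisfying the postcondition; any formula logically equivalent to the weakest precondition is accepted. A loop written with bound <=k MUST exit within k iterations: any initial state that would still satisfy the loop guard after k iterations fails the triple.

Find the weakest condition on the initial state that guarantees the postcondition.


Working backward. After the program, the postcondition n - 4 ≠ lim must hold; in canonical form it is n ≠ lim + 4.
Before r := j + 5: n ≠ lim + 4
Before n := 3*r + 9: 3*r ≠ lim - 5
Before the loop (bound <=1), unroll the exhaustion recursion (WP_0 = exit-now case; WP_j = one more guarded iteration, up to j = 1):
  WP_0: (¬(j ≤ n - 11)) ∧ 3*r ≠ lim - 5
  WP_1: (j ≤ n - 11 → ((¬(3*j ≤ n - 7)) ∧ 3*r ≠ lim - 5)) ∧ ((¬(j ≤ n - 11)) → 3*r ≠ lim - 5)
So before the loop: (j ≤ n - 11 → ((¬(3*j ≤ n - 7)) ∧ 3*r ≠ lim - 5)) ∧ ((¬(j ≤ n - 11)) → 3*r ≠ lim - 5)
Answer: WP = (j ≤ n - 11 → ((¬(3*j ≤ n - 7)) ∧ 3*r ≠ lim - 5)) ∧ ((¬(j ≤ n - 11)) → 3*r ≠ lim - 5)


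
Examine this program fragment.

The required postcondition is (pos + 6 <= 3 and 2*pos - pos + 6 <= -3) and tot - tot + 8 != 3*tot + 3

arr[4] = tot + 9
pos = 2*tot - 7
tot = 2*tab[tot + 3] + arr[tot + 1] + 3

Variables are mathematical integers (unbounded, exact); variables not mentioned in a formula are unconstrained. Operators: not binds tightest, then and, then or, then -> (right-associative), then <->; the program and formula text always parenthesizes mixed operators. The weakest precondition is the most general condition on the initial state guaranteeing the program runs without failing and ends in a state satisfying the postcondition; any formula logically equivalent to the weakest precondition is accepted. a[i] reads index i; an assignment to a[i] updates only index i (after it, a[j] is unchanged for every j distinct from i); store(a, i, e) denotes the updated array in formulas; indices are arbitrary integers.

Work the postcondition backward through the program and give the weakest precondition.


Working backward. After the program, the postcondition (pos + 6 <= 3 and 2*pos - pos + 6 <= -3) and tot - tot + 8 != 3*tot + 3 must hold; in canonical form it is pos <= -3 and pos <= -9 and 3*tot != 5.
Before tot := 2*tab[tot + 3] + arr[tot + 1] + 3: pos <= -3 and pos <= -9 and 3*arr[tot + 1] + 6*tab[tot + 3] != -4
Before pos := 2*tot - 7: 2*tot <= 4 and 2*tot <= -2 and 3*arr[tot + 1] + 6*tab[tot + 3] != -4
Before arr[4] := tot + 9: 2*tot <= 4 and 2*tot <= -2 and 6*tab[tot + 3] + 3*store(arr, 4, tot + 9)[tot + 1] != -4
Answer: WP = 2*tot <= 4 and 2*tot <= -2 and 6*tab[tot + 3] + 3*store(arr, 4, tot + 9)[tot + 1] != -4


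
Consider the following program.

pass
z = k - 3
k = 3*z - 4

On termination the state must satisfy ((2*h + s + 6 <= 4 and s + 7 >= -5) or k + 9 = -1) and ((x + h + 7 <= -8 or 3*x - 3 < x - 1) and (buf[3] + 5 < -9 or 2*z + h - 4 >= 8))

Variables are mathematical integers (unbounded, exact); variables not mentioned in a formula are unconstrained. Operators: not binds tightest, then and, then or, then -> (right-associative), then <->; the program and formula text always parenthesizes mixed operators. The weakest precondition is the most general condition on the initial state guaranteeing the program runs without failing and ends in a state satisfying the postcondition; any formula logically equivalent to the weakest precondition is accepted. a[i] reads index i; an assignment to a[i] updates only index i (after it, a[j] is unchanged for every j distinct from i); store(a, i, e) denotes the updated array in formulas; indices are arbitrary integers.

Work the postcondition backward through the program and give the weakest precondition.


Working backward. After the program, the postcondition ((2*h + s + 6 <= 4 and s + 7 >= -5) or k + 9 = -1) and ((x + h + 7 <= -8 or 3*x - 3 < x - 1) and (buf[3] + 5 < -9 or 2*z + h - 4 >= 8)) must hold; in canonical form it is ((2*h + s <= -2 and s >= -12) or k = -10) and (h + x <= -15 or 2*x < 2) and (buf[3] < -14 or h + 2*z >= 12).
Before k := 3*z - 4: ((2*h + s <= -2 and s >= -12) or 3*z = -6) and (h + x <= -15 or 2*x < 2) and (buf[3] < -14 or h + 2*z >= 12)
Before z := k - 3: ((2*h + s <= -2 and s >= -12) or 3*k = 3) and (h + x <= -15 or 2*x < 2) and (buf[3] < -14 or h + 2*k >= 18)
Before skip: ((2*h + s <= -2 and s >= -12) or 3*k = 3) and (h + x <= -15 or 2*x < 2) and (buf[3] < -14 or h + 2*k >= 18)
Answer: WP = ((2*h + s <= -2 and s >= -12) or 3*k = 3) and (h + x <= -15 or 2*x < 2) and (buf[3] < -14 or h + 2*k >= 18)


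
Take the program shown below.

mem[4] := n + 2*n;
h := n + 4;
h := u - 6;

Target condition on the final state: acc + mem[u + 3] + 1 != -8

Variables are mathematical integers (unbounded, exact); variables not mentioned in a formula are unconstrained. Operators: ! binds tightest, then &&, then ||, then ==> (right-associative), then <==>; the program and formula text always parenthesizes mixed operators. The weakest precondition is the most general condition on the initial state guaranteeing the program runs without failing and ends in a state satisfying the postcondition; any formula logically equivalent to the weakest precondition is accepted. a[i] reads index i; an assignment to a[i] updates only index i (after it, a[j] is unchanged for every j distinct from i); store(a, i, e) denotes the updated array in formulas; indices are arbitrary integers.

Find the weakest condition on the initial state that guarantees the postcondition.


Working backward. After the program, the postcondition acc + mem[u + 3] + 1 != -8 must hold; in canonical form it is mem[u + 3] + acc != -9.
Before h := u - 6: mem[u + 3] + acc != -9
Before h := n + 4: mem[u + 3] + acc != -9
Before mem[4] := n + 2*n: store(mem, 4, 3*n)[u + 3] + acc != -9
Answer: WP = store(mem, 4, 3*n)[u + 3] + acc != -9


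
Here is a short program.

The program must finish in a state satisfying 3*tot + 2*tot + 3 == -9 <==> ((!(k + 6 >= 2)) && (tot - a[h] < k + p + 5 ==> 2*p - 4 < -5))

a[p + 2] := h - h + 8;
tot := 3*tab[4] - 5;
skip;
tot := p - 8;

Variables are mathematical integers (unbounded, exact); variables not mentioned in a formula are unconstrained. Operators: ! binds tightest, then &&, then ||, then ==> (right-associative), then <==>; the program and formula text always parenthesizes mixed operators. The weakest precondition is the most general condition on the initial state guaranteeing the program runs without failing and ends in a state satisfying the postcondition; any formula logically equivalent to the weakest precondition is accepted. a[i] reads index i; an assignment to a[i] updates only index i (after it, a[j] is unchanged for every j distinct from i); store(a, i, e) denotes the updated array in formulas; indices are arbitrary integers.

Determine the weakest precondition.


Working backward. After the program, the postcondition 3*tot + 2*tot + 3 == -9 <==> ((!(k + 6 >= 2)) && (tot - a[h] < k + p + 5 ==> 2*p - 4 < -5)) must hold; in canonical form it is 5*tot == -12 <==> ((!(k >= -4)) && (tot < a[h] + k + p + 5 ==> 2*p < -1)).
Before tot := p - 8: 5*p == 28 <==> ((!(k >= -4)) && (a[h] + k > -13 ==> 2*p < -1))
Before skip: 5*p == 28 <==> ((!(k >= -4)) && (a[h] + k > -13 ==> 2*p < -1))
Before tot := 3*tab[4] - 5: 5*p == 28 <==> ((!(k >= -4)) && (a[h] + k > -13 ==> 2*p < -1))
Before a[p + 2] := h - h + 8: 5*p == 28 <==> ((!(k >= -4)) && (store(a, p + 2, 8)[h] + k > -13 ==> 2*p < -1))
Answer: WP = 5*p == 28 <==> ((!(k >= -4)) && (store(a, p + 2, 8)[h] + k > -13 ==> 2*p < -1))


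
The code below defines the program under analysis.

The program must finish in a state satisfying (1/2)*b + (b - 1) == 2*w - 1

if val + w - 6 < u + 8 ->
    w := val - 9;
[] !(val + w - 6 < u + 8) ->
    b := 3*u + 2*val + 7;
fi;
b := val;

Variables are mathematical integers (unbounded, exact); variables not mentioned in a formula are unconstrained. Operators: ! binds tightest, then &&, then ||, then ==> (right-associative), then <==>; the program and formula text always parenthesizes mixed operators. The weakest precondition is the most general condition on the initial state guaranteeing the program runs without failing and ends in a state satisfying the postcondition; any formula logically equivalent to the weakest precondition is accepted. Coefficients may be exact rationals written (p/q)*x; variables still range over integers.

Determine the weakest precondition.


Working backward. After the program, the postcondition (1/2)*b + (b - 1) == 2*w - 1 must hold; in canonical form it is (3/2)*b == 2*w.
Before b := val: (3/2)*val == 2*w
Then branch requires (1/2)*val == 18; else branch requires (3/2)*val == 2*w.
Before the if: (val + w < u + 14 ==> (1/2)*val == 18) && ((!(val + w < u + 14)) ==> (3/2)*val == 2*w)
Answer: WP = (val + w < u + 14 ==> (1/2)*val == 18) && ((!(val + w < u + 14)) ==> (3/2)*val == 2*w)


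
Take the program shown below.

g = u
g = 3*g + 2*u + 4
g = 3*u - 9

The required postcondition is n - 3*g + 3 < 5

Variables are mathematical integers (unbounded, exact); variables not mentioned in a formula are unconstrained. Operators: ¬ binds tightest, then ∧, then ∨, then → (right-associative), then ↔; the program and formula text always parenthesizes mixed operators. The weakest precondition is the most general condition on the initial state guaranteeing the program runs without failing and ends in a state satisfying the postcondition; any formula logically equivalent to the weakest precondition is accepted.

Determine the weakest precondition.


Working backward. After the program, the postcondition n - 3*g + 3 < 5 must hold; in canonical form it is n < 3*g + 2.
Before g := 3*u - 9: n < 9*u - 25
Before g := 3*g + 2*u + 4: n < 9*u - 25
Before g := u: n < 9*u - 25
Answer: WP = n < 9*u - 25


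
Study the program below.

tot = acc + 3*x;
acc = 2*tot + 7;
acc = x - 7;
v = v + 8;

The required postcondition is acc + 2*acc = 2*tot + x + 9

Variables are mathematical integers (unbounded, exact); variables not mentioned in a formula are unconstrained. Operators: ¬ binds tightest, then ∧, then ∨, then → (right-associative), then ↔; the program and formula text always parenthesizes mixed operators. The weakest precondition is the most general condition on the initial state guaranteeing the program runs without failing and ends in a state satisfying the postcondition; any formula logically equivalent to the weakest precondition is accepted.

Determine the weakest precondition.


Working backward. After the program, the postcondition acc + 2*acc = 2*tot + x + 9 must hold; in canonical form it is 3*acc = 2*tot + x + 9.
Before v := v + 8: 3*acc = 2*tot + x + 9
Before acc := x - 7: 2*x = 2*tot + 30
Before acc := 2*tot + 7: 2*x = 2*tot + 30
Before tot := acc + 3*x: 2*acc + 4*x = -30
Answer: WP = 2*acc + 4*x = -30


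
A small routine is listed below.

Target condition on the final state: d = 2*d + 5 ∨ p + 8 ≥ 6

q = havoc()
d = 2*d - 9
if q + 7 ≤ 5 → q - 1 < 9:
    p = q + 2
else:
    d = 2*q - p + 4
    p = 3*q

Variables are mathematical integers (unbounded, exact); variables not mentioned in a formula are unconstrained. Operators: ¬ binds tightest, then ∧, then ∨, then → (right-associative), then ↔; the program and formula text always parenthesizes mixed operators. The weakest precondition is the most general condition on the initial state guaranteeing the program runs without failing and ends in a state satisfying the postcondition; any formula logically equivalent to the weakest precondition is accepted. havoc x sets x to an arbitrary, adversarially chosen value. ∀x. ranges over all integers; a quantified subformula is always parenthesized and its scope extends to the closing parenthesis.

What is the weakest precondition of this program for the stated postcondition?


Working backward. After the program, the postcondition d = 2*d + 5 ∨ p + 8 ≥ 6 must hold; in canonical form it is d = -5 ∨ p ≥ -2.
Then branch requires d = -5 ∨ q ≥ -4; else branch requires 2*q = p - 9 ∨ 3*q ≥ -2.
Before the if: ((q ≤ -2 → q < 10) → (d = -5 ∨ q ≥ -4)) ∧ ((¬(q ≤ -2 → q < 10)) → (2*q = p - 9 ∨ 3*q ≥ -2))
Before d := 2*d - 9: ((q ≤ -2 → q < 10) → (2*d = 4 ∨ q ≥ -4)) ∧ ((¬(q ≤ -2 → q < 10)) → (2*q = p - 9 ∨ 3*q ≥ -2))
Before havoc q: ∀q_1. (((q_1 ≤ -2 → q_1 < 10) → (2*d = 4 ∨ q_1 ≥ -4)) ∧ ((¬(q_1 ≤ -2 → q_1 < 10)) → (2*q_1 = p - 9 ∨ 3*q_1 ≥ -2)))
Answer: WP = ∀q_1. (((q_1 ≤ -2 → q_1 < 10) → (2*d = 4 ∨ q_1 ≥ -4)) ∧ ((¬(q_1 ≤ -2 → q_1 < 10)) → (2*q_1 = p - 9 ∨ 3*q_1 ≥ -2)))


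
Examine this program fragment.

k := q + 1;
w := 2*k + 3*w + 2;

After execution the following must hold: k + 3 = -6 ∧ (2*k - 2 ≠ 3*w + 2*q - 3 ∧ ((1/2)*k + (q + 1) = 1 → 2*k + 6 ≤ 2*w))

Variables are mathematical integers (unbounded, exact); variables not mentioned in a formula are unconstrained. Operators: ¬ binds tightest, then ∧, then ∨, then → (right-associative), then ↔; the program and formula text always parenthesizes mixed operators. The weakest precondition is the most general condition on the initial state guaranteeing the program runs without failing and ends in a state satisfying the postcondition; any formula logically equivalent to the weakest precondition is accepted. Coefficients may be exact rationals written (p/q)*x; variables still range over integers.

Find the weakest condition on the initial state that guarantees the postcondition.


Working backward. After the program, the postcondition k + 3 = -6 ∧ (2*k - 2 ≠ 3*w + 2*q - 3 ∧ ((1/2)*k + (q + 1) = 1 → 2*k + 6 ≤ 2*w)) must hold; in canonical form it is k = -9 ∧ 2*k ≠ 2*q + 3*w - 1 ∧ ((1/2)*k + q = 0 → 2*k ≤ 2*w - 6).
Before w := 2*k + 3*w + 2: k = -9 ∧ 4*k + 2*q + 9*w ≠ -5 ∧ ((1/2)*k + q = 0 → 2*k + 6*w ≥ 2)
Before k := q + 1: q = -10 ∧ 6*q + 9*w ≠ -9 ∧ ((3/2)*q = -1/2 → 2*q + 6*w ≥ 0)
Answer: WP = q = -10 ∧ 6*q + 9*w ≠ -9 ∧ ((3/2)*q = -1/2 → 2*q + 6*w ≥ 0)


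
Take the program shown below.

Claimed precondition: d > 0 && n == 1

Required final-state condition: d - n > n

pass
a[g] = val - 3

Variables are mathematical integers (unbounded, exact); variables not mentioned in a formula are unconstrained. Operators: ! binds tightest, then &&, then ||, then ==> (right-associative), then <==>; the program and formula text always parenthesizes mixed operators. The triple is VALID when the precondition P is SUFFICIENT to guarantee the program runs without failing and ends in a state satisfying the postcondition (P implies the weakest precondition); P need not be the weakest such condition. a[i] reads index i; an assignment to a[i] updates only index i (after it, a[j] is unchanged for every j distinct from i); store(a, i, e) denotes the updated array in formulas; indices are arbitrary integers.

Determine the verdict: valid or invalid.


Working backward. After the program, the postcondition d - n > n must hold; in canonical form it is d > 2*n.
Before a[g] := val - 3: d > 2*n
Before skip: d > 2*n
The weakest precondition is d > 2*n.
Check whether d > 0 && n == 1 implies it.
Countermodel: at the initial state d = 1, n = 1, the precondition holds but the weakest precondition fails.
Answer: invalid


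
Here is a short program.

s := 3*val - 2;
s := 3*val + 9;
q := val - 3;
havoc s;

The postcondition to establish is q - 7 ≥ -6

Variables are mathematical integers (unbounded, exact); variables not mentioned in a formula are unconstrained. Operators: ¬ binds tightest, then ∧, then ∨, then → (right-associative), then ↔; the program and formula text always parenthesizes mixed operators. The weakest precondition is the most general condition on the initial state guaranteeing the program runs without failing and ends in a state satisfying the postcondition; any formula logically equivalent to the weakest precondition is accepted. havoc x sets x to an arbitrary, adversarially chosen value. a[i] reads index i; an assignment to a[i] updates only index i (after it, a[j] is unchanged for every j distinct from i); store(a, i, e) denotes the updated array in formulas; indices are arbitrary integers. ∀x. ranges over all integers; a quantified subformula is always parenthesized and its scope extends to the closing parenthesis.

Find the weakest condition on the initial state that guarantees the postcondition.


Working backward. After the program, the postcondition q - 7 ≥ -6 must hold; in canonical form it is q ≥ 1.
Before havoc s: q ≥ 1
Before q := val - 3: val ≥ 4
Before s := 3*val + 9: val ≥ 4
Before s := 3*val - 2: val ≥ 4
Answer: WP = val ≥ 4


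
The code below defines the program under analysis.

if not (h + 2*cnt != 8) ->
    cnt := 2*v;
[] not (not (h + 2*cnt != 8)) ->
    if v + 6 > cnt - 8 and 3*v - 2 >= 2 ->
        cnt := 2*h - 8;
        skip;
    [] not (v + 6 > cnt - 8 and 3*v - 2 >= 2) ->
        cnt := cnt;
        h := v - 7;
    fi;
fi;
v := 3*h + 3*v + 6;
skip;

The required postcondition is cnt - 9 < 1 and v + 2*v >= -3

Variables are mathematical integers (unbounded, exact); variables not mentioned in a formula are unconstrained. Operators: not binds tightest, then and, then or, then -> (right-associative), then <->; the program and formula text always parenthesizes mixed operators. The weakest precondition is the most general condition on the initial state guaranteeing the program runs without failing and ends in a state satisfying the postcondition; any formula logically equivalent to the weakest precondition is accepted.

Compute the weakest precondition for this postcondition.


Working backward. After the program, the postcondition cnt - 9 < 1 and v + 2*v >= -3 must hold; in canonical form it is cnt < 10 and 3*v >= -3.
Before skip: cnt < 10 and 3*v >= -3
Before v := 3*h + 3*v + 6: cnt < 10 and 9*h + 9*v >= -21
Then branch requires 2*v < 10 and 9*h + 9*v >= -21; else branch requires ((v > cnt - 14 and 3*v >= 4) -> (2*h < 18 and 9*h + 9*v >= -21)) and ((not (v > cnt - 14 and 3*v >= 4)) -> (cnt < 10 and 18*v >= 42)).
Before the if: ((not (2*cnt + h != 8)) -> (2*v < 10 and 9*h + 9*v >= -21)) and (2*cnt + h != 8 -> (((v > cnt - 14 and 3*v >= 4) -> (2*h < 18 and 9*h + 9*v >= -21)) and ((not (v > cnt - 14 and 3*v >= 4)) -> (cnt < 10 and 18*v >= 42))))
Answer: WP = ((not (2*cnt + h != 8)) -> (2*v < 10 and 9*h + 9*v >= -21)) and (2*cnt + h != 8 -> (((v > cnt - 14 and 3*v >= 4) -> (2*h < 18 and 9*h + 9*v >= -21)) and ((not (v > cnt - 14 and 3*v >= 4)) -> (cnt < 10 and 18*v >= 42))))


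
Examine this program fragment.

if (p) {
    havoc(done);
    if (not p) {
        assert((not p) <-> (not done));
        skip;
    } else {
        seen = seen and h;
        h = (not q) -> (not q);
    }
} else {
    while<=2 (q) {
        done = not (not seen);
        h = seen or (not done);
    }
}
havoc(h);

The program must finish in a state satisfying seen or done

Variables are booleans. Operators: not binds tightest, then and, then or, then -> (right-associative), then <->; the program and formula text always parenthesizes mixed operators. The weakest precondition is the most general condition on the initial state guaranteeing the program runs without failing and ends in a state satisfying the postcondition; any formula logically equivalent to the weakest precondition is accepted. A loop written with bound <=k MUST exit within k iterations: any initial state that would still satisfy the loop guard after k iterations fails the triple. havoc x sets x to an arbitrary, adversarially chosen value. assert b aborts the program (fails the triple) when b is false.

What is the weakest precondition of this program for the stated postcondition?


Working backward. After the program, seen or done must hold.
Before havoc h: seen or done
Then branch requires ((not p) -> p) and ((not p) -> ((not p) and seen)) and (p -> (seen and h)); else branch requires (q -> ((q -> ((not q) and seen)) and ((not q) -> seen))) and ((not q) -> (seen or done)).
Before the if: (p -> (((not p) -> p) and ((not p) -> ((not p) and seen)) and (p -> (seen and h)))) and ((not p) -> ((q -> ((q -> ((not q) and seen)) and ((not q) -> seen))) and ((not q) -> (seen or done))))
Answer: WP = (p -> (((not p) -> p) and ((not p) -> ((not p) and seen)) and (p -> (seen and h)))) and ((not p) -> ((q -> ((q -> ((not q) and seen)) and ((not q) -> seen))) and ((not q) -> (seen or done))))


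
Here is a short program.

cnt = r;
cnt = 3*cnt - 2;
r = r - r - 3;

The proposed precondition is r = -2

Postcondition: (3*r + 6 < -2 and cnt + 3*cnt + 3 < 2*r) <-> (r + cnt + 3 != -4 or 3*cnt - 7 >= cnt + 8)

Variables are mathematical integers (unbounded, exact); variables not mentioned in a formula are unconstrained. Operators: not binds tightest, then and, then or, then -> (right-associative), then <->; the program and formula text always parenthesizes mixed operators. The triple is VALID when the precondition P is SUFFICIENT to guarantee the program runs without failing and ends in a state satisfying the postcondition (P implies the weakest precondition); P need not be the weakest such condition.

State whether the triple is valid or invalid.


Working backward. After the program, the postcondition (3*r + 6 < -2 and cnt + 3*cnt + 3 < 2*r) <-> (r + cnt + 3 != -4 or 3*cnt - 7 >= cnt + 8) must hold; in canonical form it is (3*r < -8 and 4*cnt < 2*r - 3) <-> (cnt + r != -7 or 2*cnt >= 15).
Before r := r - r - 3: 4*cnt < -9 <-> (cnt != -4 or 2*cnt >= 15)
Before cnt := 3*cnt - 2: 12*cnt < -1 <-> (3*cnt != -2 or 6*cnt >= 19)
Before cnt := r: 12*r < -1 <-> (3*r != -2 or 6*r >= 19)
The weakest precondition is 12*r < -1 <-> (3*r != -2 or 6*r >= 19).
Check whether r = -2 implies it.
Every state satisfying the precondition satisfies the weakest precondition: the implication holds.
Answer: valid


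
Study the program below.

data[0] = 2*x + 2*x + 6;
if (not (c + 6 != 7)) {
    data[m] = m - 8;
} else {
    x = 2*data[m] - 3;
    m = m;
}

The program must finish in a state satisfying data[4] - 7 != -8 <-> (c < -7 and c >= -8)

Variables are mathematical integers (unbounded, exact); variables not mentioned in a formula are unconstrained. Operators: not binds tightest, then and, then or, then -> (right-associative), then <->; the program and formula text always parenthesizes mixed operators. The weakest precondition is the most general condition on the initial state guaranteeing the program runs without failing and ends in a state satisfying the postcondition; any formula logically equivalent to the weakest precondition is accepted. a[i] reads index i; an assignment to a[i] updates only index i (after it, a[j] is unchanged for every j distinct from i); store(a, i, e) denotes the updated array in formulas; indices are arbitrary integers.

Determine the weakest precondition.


Working backward. After the program, the postcondition data[4] - 7 != -8 <-> (c < -7 and c >= -8) must hold; in canonical form it is data[4] != -1 <-> (c < -7 and c >= -8).
Then branch requires store(data, m, m - 8)[4] != -1 <-> (c < -7 and c >= -8); else branch requires data[4] != -1 <-> (c < -7 and c >= -8).
Before the if: ((not (c != 1)) -> (store(data, m, m - 8)[4] != -1 <-> (c < -7 and c >= -8))) and (c != 1 -> (data[4] != -1 <-> (c < -7 and c >= -8)))
Before data[0] := 2*x + 2*x + 6: ((not (c != 1)) -> (store(store(data, 0, 4*x + 6), m, m - 8)[4] != -1 <-> (c < -7 and c >= -8))) and (c != 1 -> (data[4] != -1 <-> (c < -7 and c >= -8)))
Answer: WP = ((not (c != 1)) -> (store(store(data, 0, 4*x + 6), m, m - 8)[4] != -1 <-> (c < -7 and c >= -8))) and (c != 1 -> (data[4] != -1 <-> (c < -7 and c >= -8)))


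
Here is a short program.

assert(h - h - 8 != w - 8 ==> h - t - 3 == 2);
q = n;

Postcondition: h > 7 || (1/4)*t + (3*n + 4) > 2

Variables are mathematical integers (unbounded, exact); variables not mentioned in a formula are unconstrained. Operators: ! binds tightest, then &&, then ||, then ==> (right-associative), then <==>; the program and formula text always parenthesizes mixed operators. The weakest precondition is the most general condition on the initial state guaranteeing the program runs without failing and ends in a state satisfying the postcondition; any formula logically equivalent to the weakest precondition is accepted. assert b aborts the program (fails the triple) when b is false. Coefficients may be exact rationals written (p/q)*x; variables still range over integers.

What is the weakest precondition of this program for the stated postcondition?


Working backward. After the program, the postcondition h > 7 || (1/4)*t + (3*n + 4) > 2 must hold; in canonical form it is h > 7 || 3*n + (1/4)*t > -2.
Before q := n: h > 7 || 3*n + (1/4)*t > -2
Before assert h - h - 8 != w - 8 ==> h - t - 3 == 2: (w != 0 ==> h == t + 5) && (h > 7 || 3*n + (1/4)*t > -2)
Answer: WP = (w != 0 ==> h == t + 5) && (h > 7 || 3*n + (1/4)*t > -2)


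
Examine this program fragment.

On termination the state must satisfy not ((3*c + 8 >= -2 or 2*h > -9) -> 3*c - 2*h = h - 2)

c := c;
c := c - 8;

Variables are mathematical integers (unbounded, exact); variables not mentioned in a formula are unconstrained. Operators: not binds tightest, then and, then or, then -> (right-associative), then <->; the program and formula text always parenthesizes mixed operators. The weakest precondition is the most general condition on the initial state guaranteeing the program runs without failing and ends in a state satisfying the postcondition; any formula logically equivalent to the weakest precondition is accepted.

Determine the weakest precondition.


Working backward. After the program, the postcondition not ((3*c + 8 >= -2 or 2*h > -9) -> 3*c - 2*h = h - 2) must hold; in canonical form it is not ((3*c >= -10 or 2*h > -9) -> 3*c = 3*h - 2).
Before c := c - 8: not ((3*c >= 14 or 2*h > -9) -> 3*c = 3*h + 22)
Before c := c: not ((3*c >= 14 or 2*h > -9) -> 3*c = 3*h + 22)
Answer: WP = not ((3*c >= 14 or 2*h > -9) -> 3*c = 3*h + 22)


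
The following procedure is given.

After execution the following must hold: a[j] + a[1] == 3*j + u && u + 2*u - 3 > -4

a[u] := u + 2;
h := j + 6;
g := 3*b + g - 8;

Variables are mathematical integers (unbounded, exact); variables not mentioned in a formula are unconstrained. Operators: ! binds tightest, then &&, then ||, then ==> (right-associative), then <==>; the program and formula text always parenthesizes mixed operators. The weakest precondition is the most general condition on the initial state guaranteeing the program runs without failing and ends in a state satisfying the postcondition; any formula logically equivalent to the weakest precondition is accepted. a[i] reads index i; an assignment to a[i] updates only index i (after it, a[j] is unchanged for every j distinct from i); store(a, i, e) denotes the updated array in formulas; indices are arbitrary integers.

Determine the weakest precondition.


Working backward. After the program, the postcondition a[j] + a[1] == 3*j + u && u + 2*u - 3 > -4 must hold; in canonical form it is a[1] + a[j] == 3*j + u && 3*u > -1.
Before g := 3*b + g - 8: a[1] + a[j] == 3*j + u && 3*u > -1
Before h := j + 6: a[1] + a[j] == 3*j + u && 3*u > -1
Before a[u] := u + 2: store(a, u, u + 2)[1] + store(a, u, u + 2)[j] == 3*j + u && 3*u > -1
Answer: WP = store(a, u, u + 2)[1] + store(a, u, u + 2)[j] == 3*j + u && 3*u > -1


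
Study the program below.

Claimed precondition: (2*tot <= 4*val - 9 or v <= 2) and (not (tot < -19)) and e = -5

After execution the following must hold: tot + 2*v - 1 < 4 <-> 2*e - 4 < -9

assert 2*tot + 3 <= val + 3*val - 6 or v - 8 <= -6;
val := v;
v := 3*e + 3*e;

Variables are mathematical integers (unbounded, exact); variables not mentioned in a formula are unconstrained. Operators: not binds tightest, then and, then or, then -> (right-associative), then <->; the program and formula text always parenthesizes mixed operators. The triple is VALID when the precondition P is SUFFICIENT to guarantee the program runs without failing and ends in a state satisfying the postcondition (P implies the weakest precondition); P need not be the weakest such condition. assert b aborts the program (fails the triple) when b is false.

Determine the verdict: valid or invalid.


Working backward. After the program, the postcondition tot + 2*v - 1 < 4 <-> 2*e - 4 < -9 must hold; in canonical form it is tot + 2*v < 5 <-> 2*e < -5.
Before v := 3*e + 3*e: 12*e + tot < 5 <-> 2*e < -5
Before val := v: 12*e + tot < 5 <-> 2*e < -5
Before assert 2*tot + 3 <= val + 3*val - 6 or v - 8 <= -6: (2*tot <= 4*val - 9 or v <= 2) and (12*e + tot < 5 <-> 2*e < -5)
The weakest precondition is (2*tot <= 4*val - 9 or v <= 2) and (12*e + tot < 5 <-> 2*e < -5).
Check whether (2*tot <= 4*val - 9 or v <= 2) and (not (tot < -19)) and e = -5 implies it.
Countermodel: at the initial state e = -5, tot = 65, v = 2, val = 0, the precondition holds but the weakest precondition fails.
Answer: invalid


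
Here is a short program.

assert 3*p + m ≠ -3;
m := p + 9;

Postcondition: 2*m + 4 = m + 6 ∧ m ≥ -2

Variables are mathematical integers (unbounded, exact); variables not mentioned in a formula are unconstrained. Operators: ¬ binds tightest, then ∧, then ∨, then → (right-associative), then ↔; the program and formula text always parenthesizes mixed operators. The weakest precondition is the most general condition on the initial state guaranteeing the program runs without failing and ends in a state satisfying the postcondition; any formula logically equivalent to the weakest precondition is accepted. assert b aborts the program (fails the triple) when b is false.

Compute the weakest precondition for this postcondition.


Working backward. After the program, the postcondition 2*m + 4 = m + 6 ∧ m ≥ -2 must hold; in canonical form it is m = 2 ∧ m ≥ -2.
Before m := p + 9: p = -7 ∧ p ≥ -11
Before assert 3*p + m ≠ -3: m + 3*p ≠ -3 ∧ p = -7 ∧ p ≥ -11
Answer: WP = m + 3*p ≠ -3 ∧ p = -7 ∧ p ≥ -11


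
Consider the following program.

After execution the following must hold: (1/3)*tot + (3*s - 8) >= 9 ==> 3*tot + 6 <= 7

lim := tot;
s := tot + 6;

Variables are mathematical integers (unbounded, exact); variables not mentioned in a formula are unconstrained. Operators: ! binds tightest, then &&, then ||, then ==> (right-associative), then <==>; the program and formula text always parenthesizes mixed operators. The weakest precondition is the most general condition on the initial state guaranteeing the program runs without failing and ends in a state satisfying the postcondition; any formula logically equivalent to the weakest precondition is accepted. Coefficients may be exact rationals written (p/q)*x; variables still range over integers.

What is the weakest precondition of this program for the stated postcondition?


Working backward. After the program, the postcondition (1/3)*tot + (3*s - 8) >= 9 ==> 3*tot + 6 <= 7 must hold; in canonical form it is 3*s + (1/3)*tot >= 17 ==> 3*tot <= 1.
Before s := tot + 6: (10/3)*tot >= -1 ==> 3*tot <= 1
Before lim := tot: (10/3)*tot >= -1 ==> 3*tot <= 1
Answer: WP = (10/3)*tot >= -1 ==> 3*tot <= 1


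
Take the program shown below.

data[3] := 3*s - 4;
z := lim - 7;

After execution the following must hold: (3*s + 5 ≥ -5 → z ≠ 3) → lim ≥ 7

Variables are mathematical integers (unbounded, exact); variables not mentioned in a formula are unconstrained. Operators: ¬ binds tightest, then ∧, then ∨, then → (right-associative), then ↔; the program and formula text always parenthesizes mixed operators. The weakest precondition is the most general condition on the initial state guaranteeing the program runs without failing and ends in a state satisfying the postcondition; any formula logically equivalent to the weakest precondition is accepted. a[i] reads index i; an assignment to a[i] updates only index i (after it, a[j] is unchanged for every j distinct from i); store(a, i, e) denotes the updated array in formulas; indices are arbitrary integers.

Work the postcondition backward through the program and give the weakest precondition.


Working backward. After the program, the postcondition (3*s + 5 ≥ -5 → z ≠ 3) → lim ≥ 7 must hold; in canonical form it is (3*s ≥ -10 → z ≠ 3) → lim ≥ 7.
Before z := lim - 7: (3*s ≥ -10 → lim ≠ 10) → lim ≥ 7
Before data[3] := 3*s - 4: (3*s ≥ -10 → lim ≠ 10) → lim ≥ 7
Answer: WP = (3*s ≥ -10 → lim ≠ 10) → lim ≥ 7


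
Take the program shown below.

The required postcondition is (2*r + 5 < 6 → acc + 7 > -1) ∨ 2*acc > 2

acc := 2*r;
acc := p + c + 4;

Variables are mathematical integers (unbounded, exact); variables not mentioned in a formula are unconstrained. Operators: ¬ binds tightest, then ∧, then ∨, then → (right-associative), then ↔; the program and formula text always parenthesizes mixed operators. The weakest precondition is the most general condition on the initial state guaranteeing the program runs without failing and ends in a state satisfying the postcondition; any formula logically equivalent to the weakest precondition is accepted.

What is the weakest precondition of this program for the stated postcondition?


Working backward. After the program, the postcondition (2*r + 5 < 6 → acc + 7 > -1) ∨ 2*acc > 2 must hold; in canonical form it is (2*r < 1 → acc > -8) ∨ 2*acc > 2.
Before acc := p + c + 4: (2*r < 1 → c + p > -12) ∨ 2*c + 2*p > -6
Before acc := 2*r: (2*r < 1 → c + p > -12) ∨ 2*c + 2*p > -6
Answer: WP = (2*r < 1 → c + p > -12) ∨ 2*c + 2*p > -6


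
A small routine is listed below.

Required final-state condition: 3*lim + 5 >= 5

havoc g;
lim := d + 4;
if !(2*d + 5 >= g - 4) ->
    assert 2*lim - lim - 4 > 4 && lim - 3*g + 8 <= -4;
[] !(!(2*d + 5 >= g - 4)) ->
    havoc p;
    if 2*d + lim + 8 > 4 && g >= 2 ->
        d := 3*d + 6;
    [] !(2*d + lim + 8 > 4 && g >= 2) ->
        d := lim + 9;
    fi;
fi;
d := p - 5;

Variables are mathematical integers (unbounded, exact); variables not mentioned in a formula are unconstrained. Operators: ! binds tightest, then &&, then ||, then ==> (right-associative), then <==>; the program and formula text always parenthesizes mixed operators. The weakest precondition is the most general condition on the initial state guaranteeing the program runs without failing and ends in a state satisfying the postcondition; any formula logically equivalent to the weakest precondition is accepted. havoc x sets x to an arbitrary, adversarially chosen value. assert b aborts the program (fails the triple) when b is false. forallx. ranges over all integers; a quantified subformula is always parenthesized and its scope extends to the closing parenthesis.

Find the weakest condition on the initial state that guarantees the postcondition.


Working backward. After the program, the postcondition 3*lim + 5 >= 5 must hold; in canonical form it is 3*lim >= 0.
Before d := p - 5: 3*lim >= 0
Then branch requires lim > 8 && lim <= 3*g - 12 && 3*lim >= 0; else branch requires ((2*d + lim > -4 && g >= 2) ==> 3*lim >= 0) && ((!(2*d + lim > -4 && g >= 2)) ==> 3*lim >= 0).
Before the if: ((!(2*d >= g - 9)) ==> (lim > 8 && lim <= 3*g - 12 && 3*lim >= 0)) && (2*d >= g - 9 ==> (((2*d + lim > -4 && g >= 2) ==> 3*lim >= 0) && ((!(2*d + lim > -4 && g >= 2)) ==> 3*lim >= 0)))
Before lim := d + 4: ((!(2*d >= g - 9)) ==> (d > 4 && d <= 3*g - 16 && 3*d >= -12)) && (2*d >= g - 9 ==> (((3*d > -8 && g >= 2) ==> 3*d >= -12) && ((!(3*d > -8 && g >= 2)) ==> 3*d >= -12)))
Before havoc g: forall g_1. (((!(2*d >= g_1 - 9)) ==> (d > 4 && d <= 3*g_1 - 16 && 3*d >= -12)) && (2*d >= g_1 - 9 ==> (((3*d > -8 && g_1 >= 2) ==> 3*d >= -12) && ((!(3*d > -8 && g_1 >= 2)) ==> 3*d >= -12))))
Answer: WP = forall g_1. (((!(2*d >= g_1 - 9)) ==> (d > 4 && d <= 3*g_1 - 16 && 3*d >= -12)) && (2*d >= g_1 - 9 ==> (((3*d > -8 && g_1 >= 2) ==> 3*d >= -12) && ((!(3*d > -8 && g_1 >= 2)) ==> 3*d >= -12))))
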